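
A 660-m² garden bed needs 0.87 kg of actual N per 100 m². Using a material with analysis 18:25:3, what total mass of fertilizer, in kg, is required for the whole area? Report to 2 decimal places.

31.90 kg

Product per 100 m² = 0.87 / 18% = 4.83333 kg.
Total product = 4.83333 × 660 / 100 = 31.9 kg.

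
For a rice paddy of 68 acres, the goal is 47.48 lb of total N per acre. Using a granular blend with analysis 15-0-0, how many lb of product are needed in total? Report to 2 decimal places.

21524.27 lb

Product per acre = 47.48 / 15% = 316.533 lb.
Total product = 316.533 × 68 = 21524.267 lb.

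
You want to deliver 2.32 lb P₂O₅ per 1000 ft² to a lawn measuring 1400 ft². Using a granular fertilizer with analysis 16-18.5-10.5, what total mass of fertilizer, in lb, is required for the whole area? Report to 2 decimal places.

17.56 lb

Product per 1000 ft² = 2.32 / 18.5% = 12.5405 lb.
Total product = 12.5405 × 1400 / 1000 = 17.5568 lb.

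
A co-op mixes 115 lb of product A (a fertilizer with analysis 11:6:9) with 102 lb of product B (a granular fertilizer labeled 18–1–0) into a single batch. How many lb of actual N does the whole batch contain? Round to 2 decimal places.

N mass = 11%×115 + 18%×102 = 31.01 lb.

31.01 lb N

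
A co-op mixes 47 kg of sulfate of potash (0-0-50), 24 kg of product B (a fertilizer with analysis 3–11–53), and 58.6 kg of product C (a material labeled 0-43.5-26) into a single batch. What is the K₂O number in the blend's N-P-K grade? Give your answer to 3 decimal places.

Total mass = 47 + 24 + 58.6 = 129.6 kg.
K₂O mass = 50%×47 + 53%×24 + 26%×58.6 = 51.456 kg.
% K₂O = 51.456 / 129.6 = 39.7037%.

39.704% K₂O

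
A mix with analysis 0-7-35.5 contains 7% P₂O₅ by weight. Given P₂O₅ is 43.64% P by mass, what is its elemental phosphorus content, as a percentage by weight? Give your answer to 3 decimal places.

3.055% P

%P = 7 × 0.4364 = 3.0548%.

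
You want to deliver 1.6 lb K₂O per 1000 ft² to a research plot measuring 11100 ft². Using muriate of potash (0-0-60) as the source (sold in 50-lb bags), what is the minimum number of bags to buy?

Product per 1000 ft² = 1.6 / 60% = 2.66667 lb.
Total product = 2.66667 × 11100 / 1000 = 29.6 lb.
Bags = ⌈29.6 / 50⌉ = 1.

1 bags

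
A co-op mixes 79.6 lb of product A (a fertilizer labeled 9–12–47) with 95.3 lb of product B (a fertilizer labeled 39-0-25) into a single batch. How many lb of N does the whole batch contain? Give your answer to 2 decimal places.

N mass = 9%×79.6 + 39%×95.3 = 44.331 lb.

44.33 lb N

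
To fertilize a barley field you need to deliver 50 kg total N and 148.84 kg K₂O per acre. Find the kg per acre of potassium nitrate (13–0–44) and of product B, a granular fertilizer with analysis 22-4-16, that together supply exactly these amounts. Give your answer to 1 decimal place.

Let a = kg of potassium nitrate, b = kg of product B (per acre).
N: 0.13·a + 0.22·b = 50
K₂O: 0.44·a + 0.16·b = 148.84
Eliminate b: (row1) − 0.22/0.16·(row2) → -0.475·a = -154.655, so a = 325.589.
Then b = (148.84 − 0.44·325.589) / 0.16 = 34.8789.

325.6 kg potassium nitrate, 34.9 kg product B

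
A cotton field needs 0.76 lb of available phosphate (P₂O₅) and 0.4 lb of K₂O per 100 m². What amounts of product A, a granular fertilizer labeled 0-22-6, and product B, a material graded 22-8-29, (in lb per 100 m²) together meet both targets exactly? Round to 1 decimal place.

3.2 lb product A, 0.7 lb product B

Per-100 m² balance (a = product A, b = product B):
P₂O₅: 0.22·a + 0.08·b = 0.76
K₂O: 0.06·a + 0.29·b = 0.4
Eliminate a: (row1) − 0.22/0.06·(row2) → -0.983333·b = -0.706667, so b = 0.718644.
Back-substitute: a = (0.76 − 0.08·0.718644) / 0.22 = 3.19322.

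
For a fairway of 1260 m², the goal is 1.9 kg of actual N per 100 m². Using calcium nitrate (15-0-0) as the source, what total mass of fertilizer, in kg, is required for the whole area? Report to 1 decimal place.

Product per 100 m² = 1.9 / 15% = 12.6667 kg.
Total product = 12.6667 × 1260 / 100 = 159.6 kg.

159.6 kg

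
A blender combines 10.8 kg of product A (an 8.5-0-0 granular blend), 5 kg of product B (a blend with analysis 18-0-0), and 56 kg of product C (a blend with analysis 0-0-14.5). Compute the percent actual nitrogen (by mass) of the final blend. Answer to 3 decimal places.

2.532% N

Total mass = 10.8 + 5 + 56 = 71.8 kg.
N mass = 8.5%×10.8 + 18%×5 + 0%×56 = 1.818 kg.
% N = 1.818 / 71.8 = 2.53203%.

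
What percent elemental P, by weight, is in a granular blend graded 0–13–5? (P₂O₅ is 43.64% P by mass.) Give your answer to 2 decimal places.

5.67% P

%P = 13 × 0.4364 = 5.6732%.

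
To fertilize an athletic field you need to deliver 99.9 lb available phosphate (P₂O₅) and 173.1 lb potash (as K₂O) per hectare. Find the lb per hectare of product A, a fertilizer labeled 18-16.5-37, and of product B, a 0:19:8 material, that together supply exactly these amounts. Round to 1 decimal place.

436.0 lb product A, 147.1 lb product B

Let a = lb of product A, b = lb of product B (per hectare).
P₂O₅: 0.165·a + 0.19·b = 99.9
K₂O: 0.37·a + 0.08·b = 173.1
Eliminate b: (row1) − 0.19/0.08·(row2) → -0.71375·a = -311.212, so a = 436.025.
Then b = (173.1 − 0.37·436.025) / 0.08 = 147.137.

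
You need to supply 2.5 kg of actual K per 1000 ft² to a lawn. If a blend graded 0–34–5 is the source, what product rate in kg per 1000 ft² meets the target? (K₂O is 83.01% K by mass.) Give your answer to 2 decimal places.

As K₂O: 2.5 / 0.8301 = 3.01169 kg per 1000 ft².
Product per 1000 ft² = 3.01169 / 5% = 60.2337 kg.

60.23 kg of product per thousand sq ft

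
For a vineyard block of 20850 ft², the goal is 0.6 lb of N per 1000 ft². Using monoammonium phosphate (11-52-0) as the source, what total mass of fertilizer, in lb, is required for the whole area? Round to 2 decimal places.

113.73 lb

Product per 1000 ft² = 0.6 / 11% = 5.45455 lb.
Total product = 5.45455 × 20850 / 1000 = 113.727 lb.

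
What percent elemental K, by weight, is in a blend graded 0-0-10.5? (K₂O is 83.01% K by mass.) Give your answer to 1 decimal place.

%K = 10.5 × 0.8301 = 8.71605%.

8.7% K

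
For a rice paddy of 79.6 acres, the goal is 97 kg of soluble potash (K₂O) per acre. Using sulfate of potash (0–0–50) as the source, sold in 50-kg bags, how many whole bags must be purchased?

Product per acre = 97 / 50% = 194 kg.
Total product = 194 × 79.6 = 15442.4 kg.
Bags = ⌈15442.4 / 50⌉ = 309.

309 bags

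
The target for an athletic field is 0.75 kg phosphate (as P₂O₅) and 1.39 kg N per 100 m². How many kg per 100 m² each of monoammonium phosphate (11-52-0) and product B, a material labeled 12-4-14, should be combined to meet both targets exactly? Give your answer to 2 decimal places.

0.59 kg monoammonium phosphate, 11.04 kg product B

Let a = kg of monoammonium phosphate, b = kg of product B (per 100 m²).
P₂O₅: 0.52·a + 0.04·b = 0.75
N: 0.11·a + 0.12·b = 1.39
Eliminate b: (row1) − 0.04/0.12·(row2) → 0.483333·a = 0.286667, so a = 0.593103.
Then b = (1.39 − 0.11·0.593103) / 0.12 = 11.0397.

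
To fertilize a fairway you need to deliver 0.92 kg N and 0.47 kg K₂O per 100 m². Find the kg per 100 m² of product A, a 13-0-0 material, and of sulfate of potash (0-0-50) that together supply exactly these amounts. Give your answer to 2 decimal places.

7.08 kg product A, 0.94 kg sulfate of potash

With a, b = kg per 100 m² of product A and sulfate of potash:
N: 0.13·a + 0·b = 0.92
K₂O: 0·a + 0.5·b = 0.47
Solving simultaneously: a = 7.07692, b = 0.94.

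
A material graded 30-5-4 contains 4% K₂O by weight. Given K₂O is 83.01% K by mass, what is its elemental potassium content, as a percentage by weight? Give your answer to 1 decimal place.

%K = 4 × 0.8301 = 3.3204%.

3.3% K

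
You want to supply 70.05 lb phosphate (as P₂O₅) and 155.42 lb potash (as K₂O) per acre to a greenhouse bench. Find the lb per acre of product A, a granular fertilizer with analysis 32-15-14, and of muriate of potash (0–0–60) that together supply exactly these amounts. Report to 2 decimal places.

Per-acre balance (a = product A, b = muriate of potash):
P₂O₅: 0.15·a + 0·b = 70.05
K₂O: 0.14·a + 0.6·b = 155.42
From row1: a = (70.05 − 0·b) / 0.15.
Into row2: 0.14·(70.05 − 0·b)/0.15 + 0.6·b = 155.42 → b = 150.067, a = 467.

467.00 lb product A, 150.07 lb muriate of potash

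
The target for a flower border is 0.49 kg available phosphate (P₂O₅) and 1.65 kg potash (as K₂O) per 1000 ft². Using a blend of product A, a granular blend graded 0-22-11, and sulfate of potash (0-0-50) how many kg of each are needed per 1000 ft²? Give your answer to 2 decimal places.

Per-1000 ft² balance (a = product A, b = sulfate of potash):
P₂O₅: 0.22·a + 0·b = 0.49
K₂O: 0.11·a + 0.5·b = 1.65
Eliminate a: (row1) − 0.22/0.11·(row2) → -1·b = -2.81, so b = 2.81.
Back-substitute: a = (0.49 − 0·2.81) / 0.22 = 2.22727.

2.23 kg product A, 2.81 kg sulfate of potash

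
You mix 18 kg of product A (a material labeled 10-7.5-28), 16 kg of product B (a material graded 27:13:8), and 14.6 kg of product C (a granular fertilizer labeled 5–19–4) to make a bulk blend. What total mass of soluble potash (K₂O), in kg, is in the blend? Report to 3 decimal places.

K₂O mass = 28%×18 + 8%×16 + 4%×14.6 = 6.904 kg.

6.904 kg K₂O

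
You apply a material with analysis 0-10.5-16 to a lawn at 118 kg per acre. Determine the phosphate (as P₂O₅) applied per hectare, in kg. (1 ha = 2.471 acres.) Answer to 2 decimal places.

30.62 kg P₂O₅ per hectare

P₂O₅ per acre = 118 × 10.5% = 12.39 kg.
Convert to per hectare: 12.39 × 2.471 = 30.6157 kg.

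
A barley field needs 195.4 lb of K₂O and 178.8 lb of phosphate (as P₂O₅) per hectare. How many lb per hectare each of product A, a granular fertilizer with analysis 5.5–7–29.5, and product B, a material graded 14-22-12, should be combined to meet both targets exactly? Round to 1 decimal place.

With a, b = lb per hectare of product A and product B:
K₂O: 0.295·a + 0.12·b = 195.4
P₂O₅: 0.07·a + 0.22·b = 178.8
Eliminate b: (row1) − 0.12/0.22·(row2) → 0.256818·a = 97.8727, so a = 381.097.
Then b = (178.8 − 0.07·381.097) / 0.22 = 691.469.

381.1 lb product A, 691.5 lb product B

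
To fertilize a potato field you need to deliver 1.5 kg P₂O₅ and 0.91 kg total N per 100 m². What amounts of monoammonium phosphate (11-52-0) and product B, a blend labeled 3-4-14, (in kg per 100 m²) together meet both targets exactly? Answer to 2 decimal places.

Let a = kg of monoammonium phosphate, b = kg of product B (per 100 m²).
P₂O₅: 0.52·a + 0.04·b = 1.5
N: 0.11·a + 0.03·b = 0.91
From row1: a = (1.5 − 0.04·b) / 0.52.
Into row2: 0.11·(1.5 − 0.04·b)/0.52 + 0.03·b = 0.91 → b = 27.5179, a = 0.767857.

0.77 kg monoammonium phosphate, 27.52 kg product B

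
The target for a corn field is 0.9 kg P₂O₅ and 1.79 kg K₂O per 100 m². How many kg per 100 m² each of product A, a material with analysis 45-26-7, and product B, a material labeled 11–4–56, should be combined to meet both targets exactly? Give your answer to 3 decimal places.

3.028 kg product A, 2.818 kg product B

Per-100 m² balance (a = product A, b = product B):
P₂O₅: 0.26·a + 0.04·b = 0.9
K₂O: 0.07·a + 0.56·b = 1.79
Eliminate b: (row1) − 0.04/0.56·(row2) → 0.255·a = 0.772143, so a = 3.02801.
Then b = (1.79 − 0.07·3.02801) / 0.56 = 2.81793.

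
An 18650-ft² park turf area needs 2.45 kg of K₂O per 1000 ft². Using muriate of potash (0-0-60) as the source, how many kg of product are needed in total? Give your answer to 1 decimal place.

Product per 1000 ft² = 2.45 / 60% = 4.08333 kg.
Total product = 4.08333 × 18650 / 1000 = 76.1542 kg.

76.2 kg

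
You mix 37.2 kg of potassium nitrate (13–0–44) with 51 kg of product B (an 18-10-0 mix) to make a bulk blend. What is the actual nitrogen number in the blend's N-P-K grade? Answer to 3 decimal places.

Total mass = 37.2 + 51 = 88.2 kg.
N mass = 13%×37.2 + 18%×51 = 14.016 kg.
% N = 14.016 / 88.2 = 15.8912%.

15.891% N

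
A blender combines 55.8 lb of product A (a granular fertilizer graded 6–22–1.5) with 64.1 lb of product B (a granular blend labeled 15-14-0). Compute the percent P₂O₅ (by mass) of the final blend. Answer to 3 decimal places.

Total mass = 55.8 + 64.1 = 119.9 lb.
P₂O₅ mass = 22%×55.8 + 14%×64.1 = 21.25 lb.
% P₂O₅ = 21.25 / 119.9 = 17.7231%.

17.723% P₂O₅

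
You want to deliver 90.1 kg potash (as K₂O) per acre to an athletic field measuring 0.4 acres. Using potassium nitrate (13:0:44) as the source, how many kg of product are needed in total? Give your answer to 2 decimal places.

Product per acre = 90.1 / 44% = 204.773 kg.
Total product = 204.773 × 0.4 = 81.9091 kg.

81.91 kg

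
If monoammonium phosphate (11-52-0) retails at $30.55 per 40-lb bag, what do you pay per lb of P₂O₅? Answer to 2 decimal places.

P₂O₅ in bag = 40 × 52% = 20.8 lb.
Cost per lb P₂O₅ = $30.55 / 20.8 = $1.4688.

$1.47 per lb P₂O₅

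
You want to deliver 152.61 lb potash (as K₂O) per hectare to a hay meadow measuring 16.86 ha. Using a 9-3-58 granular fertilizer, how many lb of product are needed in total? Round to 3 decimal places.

Product per hectare = 152.61 / 58% = 263.121 lb.
Total product = 263.121 × 16.86 = 4436.2148 lb.

4436.215 lb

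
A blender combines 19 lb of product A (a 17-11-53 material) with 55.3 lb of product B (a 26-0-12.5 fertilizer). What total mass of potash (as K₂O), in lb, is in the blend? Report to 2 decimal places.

16.98 lb K₂O

K₂O mass = 53%×19 + 12.5%×55.3 = 16.9825 lb.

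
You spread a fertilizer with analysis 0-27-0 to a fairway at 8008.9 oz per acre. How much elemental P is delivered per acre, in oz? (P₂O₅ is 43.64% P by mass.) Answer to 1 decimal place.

P₂O₅ per acre = 8008.9 × 27% = 2162.4 oz.
Elemental P = 2162.4 × 0.4364 = 943.673 oz per acre.

943.7 oz P per acre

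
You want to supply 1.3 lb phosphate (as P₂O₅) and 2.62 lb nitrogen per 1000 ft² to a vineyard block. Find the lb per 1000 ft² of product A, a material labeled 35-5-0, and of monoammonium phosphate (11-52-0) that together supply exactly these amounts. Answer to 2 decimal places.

Let a = lb of product A, b = lb of monoammonium phosphate (per 1000 ft²).
P₂O₅: 0.05·a + 0.52·b = 1.3
N: 0.35·a + 0.11·b = 2.62
Solving simultaneously: a = 6.90878, b = 1.83569.

6.91 lb product A, 1.84 lb monoammonium phosphate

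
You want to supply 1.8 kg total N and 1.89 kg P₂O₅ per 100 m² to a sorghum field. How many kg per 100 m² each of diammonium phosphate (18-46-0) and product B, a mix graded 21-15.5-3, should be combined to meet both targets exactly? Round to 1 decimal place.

1.7 kg diammonium phosphate, 7.1 kg product B

Per-100 m² balance (a = diammonium phosphate, b = product B):
N: 0.18·a + 0.21·b = 1.8
P₂O₅: 0.46·a + 0.155·b = 1.89
Solving simultaneously: a = 1.71616, b = 7.10044.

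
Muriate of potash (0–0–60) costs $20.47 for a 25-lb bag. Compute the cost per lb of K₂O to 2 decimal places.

K₂O in bag = 25 × 60% = 15 lb.
Cost per lb K₂O = $20.47 / 15 = $1.3647.

$1.36 per lb K₂O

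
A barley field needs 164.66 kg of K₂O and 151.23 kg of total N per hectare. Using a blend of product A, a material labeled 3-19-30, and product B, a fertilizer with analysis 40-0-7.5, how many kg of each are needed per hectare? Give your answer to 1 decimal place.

With a, b = kg per hectare of product A and product B:
K₂O: 0.3·a + 0.075·b = 164.66
N: 0.03·a + 0.4·b = 151.23
Eliminate b: (row1) − 0.075/0.4·(row2) → 0.294375·a = 136.304, so a = 463.03.
Then b = (151.23 − 0.03·463.03) / 0.4 = 343.348.

463.0 kg product A, 343.3 kg product B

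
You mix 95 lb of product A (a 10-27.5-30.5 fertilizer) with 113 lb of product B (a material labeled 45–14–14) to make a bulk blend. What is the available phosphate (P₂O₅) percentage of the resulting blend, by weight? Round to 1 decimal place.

20.2% P₂O₅

Total mass = 95 + 113 = 208 lb.
P₂O₅ mass = 27.5%×95 + 14%×113 = 41.945 lb.
% P₂O₅ = 41.945 / 208 = 20.1659%.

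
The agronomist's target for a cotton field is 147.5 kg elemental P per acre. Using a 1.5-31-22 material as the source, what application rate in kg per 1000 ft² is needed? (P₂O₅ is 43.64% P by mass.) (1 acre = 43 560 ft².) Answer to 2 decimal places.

As P₂O₅: 147.5 / 0.4364 = 337.993 kg per acre.
Product per acre = 337.993 / 31% = 1090.3 kg.
Convert to per 1000 ft²: 1090.3 × 0.0229568 = 25.0298 kg.

25.03 kg of product per thousand sq ft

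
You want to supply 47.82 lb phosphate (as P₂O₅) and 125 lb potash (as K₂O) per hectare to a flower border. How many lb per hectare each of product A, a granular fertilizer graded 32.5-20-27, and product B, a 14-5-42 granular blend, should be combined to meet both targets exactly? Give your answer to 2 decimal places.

Per-hectare balance (a = product A, b = product B):
P₂O₅: 0.2·a + 0.05·b = 47.82
K₂O: 0.27·a + 0.42·b = 125
Eliminate a: (row1) − 0.2/0.27·(row2) → -0.261111·b = -44.7726, so b = 171.4695.
Back-substitute: a = (47.82 − 0.05·171.4695) / 0.2 = 196.233.

196.23 lb product A, 171.47 lb product B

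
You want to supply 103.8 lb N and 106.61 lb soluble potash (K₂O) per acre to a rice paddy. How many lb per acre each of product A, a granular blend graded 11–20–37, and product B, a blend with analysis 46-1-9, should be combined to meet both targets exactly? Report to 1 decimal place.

247.7 lb product A, 166.4 lb product B

With a, b = lb per acre of product A and product B:
N: 0.11·a + 0.46·b = 103.8
K₂O: 0.37·a + 0.09·b = 106.61
Eliminate a: (row1) − 0.11/0.37·(row2) → 0.433243·b = 72.1051, so b = 166.431.
Back-substitute: a = (103.8 − 0.46·166.431) / 0.11 = 247.652.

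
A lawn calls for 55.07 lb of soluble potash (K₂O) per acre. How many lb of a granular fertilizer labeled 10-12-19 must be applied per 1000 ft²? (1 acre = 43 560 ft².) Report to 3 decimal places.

6.654 lb of product per thousand sq ft

Product per acre = 55.07 / 19% = 289.842 lb.
Convert to per 1000 ft²: 289.842 × 0.0229568 = 6.65386 lb.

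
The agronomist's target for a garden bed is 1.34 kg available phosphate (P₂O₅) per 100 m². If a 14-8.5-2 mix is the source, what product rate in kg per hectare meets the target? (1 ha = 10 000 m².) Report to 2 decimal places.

Product per 100 m² = 1.34 / 8.5% = 15.7647 kg.
Convert to per hectare: 15.7647 × 100 = 1576.471 kg.

1576.47 kg of product per hectare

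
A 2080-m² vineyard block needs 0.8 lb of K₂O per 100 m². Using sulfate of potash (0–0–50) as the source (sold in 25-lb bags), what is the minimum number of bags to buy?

Product per 100 m² = 0.8 / 50% = 1.6 lb.
Total product = 1.6 × 2080 / 100 = 33.28 lb.
Bags = ⌈33.28 / 25⌉ = 2.

2 bags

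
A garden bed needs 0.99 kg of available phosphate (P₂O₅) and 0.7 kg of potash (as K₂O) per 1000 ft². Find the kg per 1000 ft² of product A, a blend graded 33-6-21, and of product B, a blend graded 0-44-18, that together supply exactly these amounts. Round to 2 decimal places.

1.59 kg product A, 2.03 kg product B

Let a = kg of product A, b = kg of product B (per 1000 ft²).
P₂O₅: 0.06·a + 0.44·b = 0.99
K₂O: 0.21·a + 0.18·b = 0.7
Eliminate b: (row1) − 0.44/0.18·(row2) → -0.453333·a = -0.721111, so a = 1.59069.
Then b = (0.7 − 0.21·1.59069) / 0.18 = 2.03309.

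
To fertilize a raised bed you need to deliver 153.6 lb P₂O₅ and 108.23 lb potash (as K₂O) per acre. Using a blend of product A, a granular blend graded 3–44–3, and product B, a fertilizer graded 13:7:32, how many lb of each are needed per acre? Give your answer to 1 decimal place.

299.8 lb product A, 310.1 lb product B

Per-acre balance (a = product A, b = product B):
P₂O₅: 0.44·a + 0.07·b = 153.6
K₂O: 0.03·a + 0.32·b = 108.23
Solving simultaneously: a = 299.754, b = 310.117.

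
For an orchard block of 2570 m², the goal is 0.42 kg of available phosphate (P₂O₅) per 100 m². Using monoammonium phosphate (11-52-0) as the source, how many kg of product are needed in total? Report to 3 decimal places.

Product per 100 m² = 0.42 / 52% = 0.807692 kg.
Total product = 0.807692 × 2570 / 100 = 20.7577 kg.

20.758 kg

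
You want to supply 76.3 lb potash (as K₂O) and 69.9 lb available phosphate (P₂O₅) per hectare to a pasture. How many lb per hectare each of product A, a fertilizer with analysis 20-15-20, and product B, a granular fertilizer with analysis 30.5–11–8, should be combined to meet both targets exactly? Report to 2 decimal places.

280.10 lb product A, 253.50 lb product B

Per-hectare balance (a = product A, b = product B):
K₂O: 0.2·a + 0.08·b = 76.3
P₂O₅: 0.15·a + 0.11·b = 69.9
Solving simultaneously: a = 280.1, b = 253.5.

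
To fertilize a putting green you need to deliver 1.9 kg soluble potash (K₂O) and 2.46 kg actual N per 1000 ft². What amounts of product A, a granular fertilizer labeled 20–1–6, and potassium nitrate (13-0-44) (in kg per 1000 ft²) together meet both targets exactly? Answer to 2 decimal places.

10.42 kg product A, 2.90 kg potassium nitrate

Per-1000 ft² balance (a = product A, b = potassium nitrate):
K₂O: 0.06·a + 0.44·b = 1.9
N: 0.2·a + 0.13·b = 2.46
From row1: a = (1.9 − 0.44·b) / 0.06.
Into row2: 0.2·(1.9 − 0.44·b)/0.06 + 0.13·b = 2.46 → b = 2.89776, a = 10.4165.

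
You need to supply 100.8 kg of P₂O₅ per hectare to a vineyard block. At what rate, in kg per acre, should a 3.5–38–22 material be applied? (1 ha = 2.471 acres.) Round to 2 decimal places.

107.35 kg of product per acre

Product per hectare = 100.8 / 38% = 265.263 kg.
Convert to per acre: 265.263 × 0.404694 = 107.351 kg.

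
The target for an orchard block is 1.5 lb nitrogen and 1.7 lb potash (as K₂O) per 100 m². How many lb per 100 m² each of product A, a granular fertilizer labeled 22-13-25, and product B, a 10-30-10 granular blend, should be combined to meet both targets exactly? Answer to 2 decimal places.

Let a = lb of product A, b = lb of product B (per 100 m²).
N: 0.22·a + 0.1·b = 1.5
K₂O: 0.25·a + 0.1·b = 1.7
Solving simultaneously: a = 6.66667, b = 0.333333.

6.67 lb product A, 0.33 lb product B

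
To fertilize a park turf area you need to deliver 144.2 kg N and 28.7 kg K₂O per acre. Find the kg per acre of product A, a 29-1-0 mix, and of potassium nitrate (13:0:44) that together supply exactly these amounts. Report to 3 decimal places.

With a, b = kg per acre of product A and potassium nitrate:
N: 0.29·a + 0.13·b = 144.2
K₂O: 0·a + 0.44·b = 28.7
Solving simultaneously: a = 468.0016, b = 65.2273.

468.002 kg product A, 65.227 kg potassium nitrate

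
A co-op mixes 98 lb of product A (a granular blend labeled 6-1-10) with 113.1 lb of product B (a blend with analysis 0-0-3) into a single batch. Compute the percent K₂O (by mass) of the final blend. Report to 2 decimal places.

6.25% K₂O

Total mass = 98 + 113.1 = 211.1 lb.
K₂O mass = 10%×98 + 3%×113.1 = 13.193 lb.
% K₂O = 13.193 / 211.1 = 6.24964%.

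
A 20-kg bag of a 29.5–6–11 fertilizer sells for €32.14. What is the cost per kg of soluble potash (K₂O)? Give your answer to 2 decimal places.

€14.61 per kg K₂O

K₂O in bag = 20 × 11% = 2.2 kg.
Cost per kg K₂O = €32.14 / 2.2 = €14.6091.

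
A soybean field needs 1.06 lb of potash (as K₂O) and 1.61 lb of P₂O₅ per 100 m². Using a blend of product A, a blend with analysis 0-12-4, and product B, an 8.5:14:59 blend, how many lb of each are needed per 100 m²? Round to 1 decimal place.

12.3 lb product A, 1.0 lb product B

Per-100 m² balance (a = product A, b = product B):
K₂O: 0.04·a + 0.59·b = 1.06
P₂O₅: 0.12·a + 0.14·b = 1.61
Solving simultaneously: a = 12.2929, b = 0.96319.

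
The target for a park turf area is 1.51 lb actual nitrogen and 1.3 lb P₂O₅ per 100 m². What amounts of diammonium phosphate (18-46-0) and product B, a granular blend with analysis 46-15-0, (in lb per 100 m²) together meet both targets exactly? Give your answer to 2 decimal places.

With a, b = lb per 100 m² of diammonium phosphate and product B:
N: 0.18·a + 0.46·b = 1.51
P₂O₅: 0.46·a + 0.15·b = 1.3
Eliminate b: (row1) − 0.46/0.15·(row2) → -1.23067·a = -2.47667, so a = 2.01246.
Then b = (1.3 − 0.46·2.01246) / 0.15 = 2.49512.

2.01 lb diammonium phosphate, 2.50 lb product B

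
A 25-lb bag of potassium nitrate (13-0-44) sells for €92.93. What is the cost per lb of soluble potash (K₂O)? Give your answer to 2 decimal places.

€8.45 per lb K₂O

K₂O in bag = 25 × 44% = 11 lb.
Cost per lb K₂O = €92.93 / 11 = €8.4482.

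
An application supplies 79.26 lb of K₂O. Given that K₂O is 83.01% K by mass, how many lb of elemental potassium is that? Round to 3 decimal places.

K = 79.26 × 0.8301 = 65.7937 lb.

65.794 lb K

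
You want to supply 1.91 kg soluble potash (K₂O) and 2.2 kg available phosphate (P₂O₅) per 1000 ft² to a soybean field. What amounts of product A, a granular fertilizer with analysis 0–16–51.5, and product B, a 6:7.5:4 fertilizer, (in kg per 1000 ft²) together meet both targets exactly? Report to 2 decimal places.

With a, b = kg per 1000 ft² of product A and product B:
K₂O: 0.515·a + 0.04·b = 1.91
P₂O₅: 0.16·a + 0.075·b = 2.2
From row1: a = (1.91 − 0.04·b) / 0.515.
Into row2: 0.16·(1.91 − 0.04·b)/0.515 + 0.075·b = 2.2 → b = 25.6757, a = 1.71451.

1.71 kg product A, 25.68 kg product B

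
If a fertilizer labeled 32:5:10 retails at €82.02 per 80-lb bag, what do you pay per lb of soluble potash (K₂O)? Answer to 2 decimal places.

€10.25 per lb K₂O

K₂O in bag = 80 × 10% = 8 lb.
Cost per lb K₂O = €82.02 / 8 = €10.2525.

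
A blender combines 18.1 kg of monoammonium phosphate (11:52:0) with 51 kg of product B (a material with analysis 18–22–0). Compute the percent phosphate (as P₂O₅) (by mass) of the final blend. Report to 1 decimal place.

Total mass = 18.1 + 51 = 69.1 kg.
P₂O₅ mass = 52%×18.1 + 22%×51 = 20.632 kg.
% P₂O₅ = 20.632 / 69.1 = 29.8582%.

29.9% P₂O₅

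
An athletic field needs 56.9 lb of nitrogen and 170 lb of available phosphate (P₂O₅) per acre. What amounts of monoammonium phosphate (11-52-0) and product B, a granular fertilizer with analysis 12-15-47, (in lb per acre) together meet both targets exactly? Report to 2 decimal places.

258.50 lb monoammonium phosphate, 237.21 lb product B

Let a = lb of monoammonium phosphate, b = lb of product B (per acre).
N: 0.11·a + 0.12·b = 56.9
P₂O₅: 0.52·a + 0.15·b = 170
From row1: a = (56.9 − 0.12·b) / 0.11.
Into row2: 0.52·(56.9 − 0.12·b)/0.11 + 0.15·b = 170 → b = 237.211, a = 258.497.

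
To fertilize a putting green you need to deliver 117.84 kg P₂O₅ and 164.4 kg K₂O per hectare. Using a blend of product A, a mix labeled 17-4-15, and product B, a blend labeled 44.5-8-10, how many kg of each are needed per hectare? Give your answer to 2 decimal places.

171.00 kg product A, 1387.50 kg product B

Let a = kg of product A, b = kg of product B (per hectare).
P₂O₅: 0.04·a + 0.08·b = 117.84
K₂O: 0.15·a + 0.1·b = 164.4
Eliminate a: (row1) − 0.04/0.15·(row2) → 0.0533333·b = 74, so b = 1387.5.
Back-substitute: a = (117.84 − 0.08·1387.5) / 0.04 = 171.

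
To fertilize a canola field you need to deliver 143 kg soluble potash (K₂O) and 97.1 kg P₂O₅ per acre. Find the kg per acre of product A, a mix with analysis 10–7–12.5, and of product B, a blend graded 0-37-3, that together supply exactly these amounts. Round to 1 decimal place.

1132.4 kg product A, 48.2 kg product B

Let a = kg of product A, b = kg of product B (per acre).
K₂O: 0.125·a + 0.03·b = 143
P₂O₅: 0.07·a + 0.37·b = 97.1
Solving simultaneously: a = 1132.43, b = 48.188.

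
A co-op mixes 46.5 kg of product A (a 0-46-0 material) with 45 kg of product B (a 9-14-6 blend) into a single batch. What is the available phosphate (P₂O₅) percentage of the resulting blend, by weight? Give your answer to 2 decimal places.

Total mass = 46.5 + 45 = 91.5 kg.
P₂O₅ mass = 46%×46.5 + 14%×45 = 27.69 kg.
% P₂O₅ = 27.69 / 91.5 = 30.2623%.

30.26% P₂O₅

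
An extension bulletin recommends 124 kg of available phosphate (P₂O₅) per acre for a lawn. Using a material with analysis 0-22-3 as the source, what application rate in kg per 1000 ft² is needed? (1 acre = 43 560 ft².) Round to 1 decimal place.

Product per acre = 124 / 22% = 563.636 kg.
Convert to per 1000 ft²: 563.636 × 0.0229568 = 12.9393 kg.

12.9 kg of product per thousand sq ft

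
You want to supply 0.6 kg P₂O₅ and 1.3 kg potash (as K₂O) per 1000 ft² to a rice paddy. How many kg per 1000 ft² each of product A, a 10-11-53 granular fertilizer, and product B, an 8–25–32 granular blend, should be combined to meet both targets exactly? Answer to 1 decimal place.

With a, b = kg per 1000 ft² of product A and product B:
P₂O₅: 0.11·a + 0.25·b = 0.6
K₂O: 0.53·a + 0.32·b = 1.3
Solving simultaneously: a = 1.36691, b = 1.79856.

1.4 kg product A, 1.8 kg product B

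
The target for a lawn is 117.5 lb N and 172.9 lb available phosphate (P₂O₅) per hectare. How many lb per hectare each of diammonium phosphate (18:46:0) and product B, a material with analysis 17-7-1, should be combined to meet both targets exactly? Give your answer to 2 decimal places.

With a, b = lb per hectare of diammonium phosphate and product B:
N: 0.18·a + 0.17·b = 117.5
P₂O₅: 0.46·a + 0.07·b = 172.9
Solving simultaneously: a = 322.683, b = 349.512.

322.68 lb diammonium phosphate, 349.51 lb product B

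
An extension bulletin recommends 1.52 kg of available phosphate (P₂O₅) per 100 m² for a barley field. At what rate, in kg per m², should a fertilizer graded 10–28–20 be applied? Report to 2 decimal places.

0.05 kg of product per sq m

Product per 100 m² = 1.52 / 28% = 5.42857 kg.
Convert to per m²: 5.42857 × 0.01 = 0.0542857 kg.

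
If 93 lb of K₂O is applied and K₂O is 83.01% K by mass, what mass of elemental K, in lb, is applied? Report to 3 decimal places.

77.199 lb K

K = 93 × 0.8301 = 77.1993 lb.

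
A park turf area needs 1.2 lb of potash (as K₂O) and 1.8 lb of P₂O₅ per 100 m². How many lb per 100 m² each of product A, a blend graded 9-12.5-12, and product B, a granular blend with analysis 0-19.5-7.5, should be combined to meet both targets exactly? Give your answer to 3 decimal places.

With a, b = lb per 100 m² of product A and product B:
K₂O: 0.12·a + 0.075·b = 1.2
P₂O₅: 0.125·a + 0.195·b = 1.8
Eliminate a: (row1) − 0.12/0.125·(row2) → -0.1122·b = -0.528, so b = 4.70588.
Back-substitute: a = (1.2 − 0.075·4.70588) / 0.12 = 7.05882.

7.059 lb product A, 4.706 lb product B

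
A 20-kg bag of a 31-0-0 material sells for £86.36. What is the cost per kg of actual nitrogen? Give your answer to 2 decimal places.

N in bag = 20 × 31% = 6.2 kg.
Cost per kg N = £86.36 / 6.2 = £13.9290.

£13.93 per kg N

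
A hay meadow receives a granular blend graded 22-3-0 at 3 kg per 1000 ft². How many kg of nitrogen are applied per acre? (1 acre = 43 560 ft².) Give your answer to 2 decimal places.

nitrogen per 1000 ft² = 3 × 22% = 0.66 kg.
Convert to per acre: 0.66 × 43.56 = 28.7496 kg.

28.75 kg N per acre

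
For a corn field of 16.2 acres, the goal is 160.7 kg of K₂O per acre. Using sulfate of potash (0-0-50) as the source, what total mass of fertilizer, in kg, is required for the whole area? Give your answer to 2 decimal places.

5206.68 kg

Product per acre = 160.7 / 50% = 321.4 kg.
Total product = 321.4 × 16.2 = 5206.68 kg.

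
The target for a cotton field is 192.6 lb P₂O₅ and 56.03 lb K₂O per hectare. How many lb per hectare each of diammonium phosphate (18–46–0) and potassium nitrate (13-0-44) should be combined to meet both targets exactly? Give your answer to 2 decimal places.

418.70 lb diammonium phosphate, 127.34 lb potassium nitrate

Let a = lb of diammonium phosphate, b = lb of potassium nitrate (per hectare).
P₂O₅: 0.46·a + 0·b = 192.6
K₂O: 0·a + 0.44·b = 56.03
Solving simultaneously: a = 418.696, b = 127.341.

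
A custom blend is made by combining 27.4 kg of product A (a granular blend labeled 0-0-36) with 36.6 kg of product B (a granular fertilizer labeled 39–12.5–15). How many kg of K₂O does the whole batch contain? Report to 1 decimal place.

15.4 kg K₂O

K₂O mass = 36%×27.4 + 15%×36.6 = 15.354 kg.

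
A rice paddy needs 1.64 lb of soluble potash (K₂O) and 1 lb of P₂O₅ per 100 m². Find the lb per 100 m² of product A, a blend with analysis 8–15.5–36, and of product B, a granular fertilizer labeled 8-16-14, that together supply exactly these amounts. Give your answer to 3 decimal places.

With a, b = lb per 100 m² of product A and product B:
K₂O: 0.36·a + 0.14·b = 1.64
P₂O₅: 0.155·a + 0.16·b = 1
Solving simultaneously: a = 3.40947, b = 2.94708.

3.409 lb product A, 2.947 lb product B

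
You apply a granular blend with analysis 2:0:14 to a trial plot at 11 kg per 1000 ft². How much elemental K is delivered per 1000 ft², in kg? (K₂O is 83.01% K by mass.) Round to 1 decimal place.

K₂O per 1000 ft² = 11 × 14% = 1.54 kg.
Elemental K = 1.54 × 0.8301 = 1.27835 kg per 1000 ft².

1.3 kg K per thousand sq ft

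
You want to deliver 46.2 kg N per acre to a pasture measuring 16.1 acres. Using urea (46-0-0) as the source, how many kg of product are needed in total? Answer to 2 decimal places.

Product per acre = 46.2 / 46% = 100.435 kg.
Total product = 100.435 × 16.1 = 1617 kg.

1617.00 kg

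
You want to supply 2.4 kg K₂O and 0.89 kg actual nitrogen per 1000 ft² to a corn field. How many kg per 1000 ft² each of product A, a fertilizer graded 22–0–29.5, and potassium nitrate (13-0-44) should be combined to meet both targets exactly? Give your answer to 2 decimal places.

1.36 kg product A, 4.54 kg potassium nitrate

With a, b = kg per 1000 ft² of product A and potassium nitrate:
K₂O: 0.295·a + 0.44·b = 2.4
N: 0.22·a + 0.13·b = 0.89
Solving simultaneously: a = 1.36185, b = 4.54149.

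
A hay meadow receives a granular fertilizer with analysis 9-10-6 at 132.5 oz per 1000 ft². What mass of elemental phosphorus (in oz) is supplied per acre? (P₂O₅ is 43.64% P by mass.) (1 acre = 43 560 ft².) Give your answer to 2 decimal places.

P₂O₅ per 1000 ft² = 132.5 × 10% = 13.25 oz.
Elemental P = 13.25 × 0.4364 = 5.7823 oz per 1000 ft².
Convert to per acre: 5.7823 × 43.56 = 251.877 oz.

251.88 oz P per acre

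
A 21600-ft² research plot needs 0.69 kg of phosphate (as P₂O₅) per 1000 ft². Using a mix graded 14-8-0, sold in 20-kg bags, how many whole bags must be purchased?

10 bags

Product per 1000 ft² = 0.69 / 8% = 8.625 kg.
Total product = 8.625 × 21600 / 1000 = 186.3 kg.
Bags = ⌈186.3 / 20⌉ = 10.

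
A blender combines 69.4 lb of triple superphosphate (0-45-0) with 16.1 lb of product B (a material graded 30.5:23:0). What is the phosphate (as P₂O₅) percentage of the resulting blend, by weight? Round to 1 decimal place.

40.9% P₂O₅

Total mass = 69.4 + 16.1 = 85.5 lb.
P₂O₅ mass = 45%×69.4 + 23%×16.1 = 34.933 lb.
% P₂O₅ = 34.933 / 85.5 = 40.8573%.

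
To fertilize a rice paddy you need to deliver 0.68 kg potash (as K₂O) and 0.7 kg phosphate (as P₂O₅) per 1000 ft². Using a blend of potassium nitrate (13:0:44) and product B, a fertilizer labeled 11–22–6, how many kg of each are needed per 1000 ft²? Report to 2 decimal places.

1.11 kg potassium nitrate, 3.18 kg product B

Per-1000 ft² balance (a = potassium nitrate, b = product B):
K₂O: 0.44·a + 0.06·b = 0.68
P₂O₅: 0·a + 0.22·b = 0.7
Solving simultaneously: a = 1.11157, b = 3.18182.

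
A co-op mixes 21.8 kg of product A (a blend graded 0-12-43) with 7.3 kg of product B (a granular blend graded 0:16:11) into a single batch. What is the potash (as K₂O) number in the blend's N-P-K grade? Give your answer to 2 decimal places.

Total mass = 21.8 + 7.3 = 29.1 kg.
K₂O mass = 43%×21.8 + 11%×7.3 = 10.177 kg.
% K₂O = 10.177 / 29.1 = 34.9725%.

34.97% K₂O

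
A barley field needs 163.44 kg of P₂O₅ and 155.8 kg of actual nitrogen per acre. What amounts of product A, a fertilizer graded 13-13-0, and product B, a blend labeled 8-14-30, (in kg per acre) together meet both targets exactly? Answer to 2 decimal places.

With a, b = kg per acre of product A and product B:
P₂O₅: 0.13·a + 0.14·b = 163.44
N: 0.13·a + 0.08·b = 155.8
Solving simultaneously: a = 1120.103, b = 127.333.

1120.10 kg product A, 127.33 kg product B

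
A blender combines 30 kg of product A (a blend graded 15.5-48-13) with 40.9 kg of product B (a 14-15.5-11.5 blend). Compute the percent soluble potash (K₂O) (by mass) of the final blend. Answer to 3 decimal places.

Total mass = 30 + 40.9 = 70.9 kg.
K₂O mass = 13%×30 + 11.5%×40.9 = 8.6035 kg.
% K₂O = 8.6035 / 70.9 = 12.1347%.

12.135% K₂O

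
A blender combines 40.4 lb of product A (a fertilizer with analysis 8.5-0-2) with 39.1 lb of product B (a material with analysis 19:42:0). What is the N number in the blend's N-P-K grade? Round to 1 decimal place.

13.7% N

Total mass = 40.4 + 39.1 = 79.5 lb.
N mass = 8.5%×40.4 + 19%×39.1 = 10.863 lb.
% N = 10.863 / 79.5 = 13.6642%.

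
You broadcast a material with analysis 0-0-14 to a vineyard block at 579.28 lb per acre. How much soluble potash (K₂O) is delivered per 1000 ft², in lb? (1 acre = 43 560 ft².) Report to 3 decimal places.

K₂O per acre = 579.28 × 14% = 81.0992 lb.
Convert to per 1000 ft²: 81.0992 × 0.0229568 = 1.86178 lb.

1.862 lb K₂O per thousand sq ft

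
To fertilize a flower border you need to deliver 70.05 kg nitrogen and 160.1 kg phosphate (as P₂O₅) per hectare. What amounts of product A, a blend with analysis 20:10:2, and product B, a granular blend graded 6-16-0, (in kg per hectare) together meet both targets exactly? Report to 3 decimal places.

Per-hectare balance (a = product A, b = product B):
N: 0.2·a + 0.06·b = 70.05
P₂O₅: 0.1·a + 0.16·b = 160.1
From row1: a = (70.05 − 0.06·b) / 0.2.
Into row2: 0.1·(70.05 − 0.06·b)/0.2 + 0.16·b = 160.1 → b = 962.1154, a = 61.6154.

61.615 kg product A, 962.115 kg product B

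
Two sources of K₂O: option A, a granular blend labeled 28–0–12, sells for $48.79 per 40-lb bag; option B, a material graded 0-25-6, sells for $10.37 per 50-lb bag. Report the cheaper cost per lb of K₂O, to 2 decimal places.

$3.46 per lb K₂O (option B)

option A: K₂O per bag = 40 × 12% = 4.8 lb; cost = 48.79 / 4.8 = $10.1646/lb K₂O.
option B: K₂O per bag = 50 × 6% = 3 lb; cost = 10.37 / 3 = $3.4567/lb K₂O.
option B is cheaper.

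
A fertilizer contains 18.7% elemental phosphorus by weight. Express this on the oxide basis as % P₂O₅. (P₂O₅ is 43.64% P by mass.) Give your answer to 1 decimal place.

%P₂O₅ = 18.7 / 0.4364 = 42.8506%.

42.9% P₂O₅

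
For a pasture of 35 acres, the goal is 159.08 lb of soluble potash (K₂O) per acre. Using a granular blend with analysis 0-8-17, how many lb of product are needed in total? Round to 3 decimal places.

32751.765 lb

Product per acre = 159.08 / 17% = 935.765 lb.
Total product = 935.765 × 35 = 32751.7647 lb.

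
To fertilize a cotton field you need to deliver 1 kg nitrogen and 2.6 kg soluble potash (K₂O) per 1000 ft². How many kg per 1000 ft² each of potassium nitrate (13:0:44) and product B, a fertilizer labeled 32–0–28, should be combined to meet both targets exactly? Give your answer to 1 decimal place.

Let a = kg of potassium nitrate, b = kg of product B (per 1000 ft²).
N: 0.13·a + 0.32·b = 1
K₂O: 0.44·a + 0.28·b = 2.6
Solving simultaneously: a = 5.28736, b = 0.977011.

5.3 kg potassium nitrate, 1.0 kg product B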